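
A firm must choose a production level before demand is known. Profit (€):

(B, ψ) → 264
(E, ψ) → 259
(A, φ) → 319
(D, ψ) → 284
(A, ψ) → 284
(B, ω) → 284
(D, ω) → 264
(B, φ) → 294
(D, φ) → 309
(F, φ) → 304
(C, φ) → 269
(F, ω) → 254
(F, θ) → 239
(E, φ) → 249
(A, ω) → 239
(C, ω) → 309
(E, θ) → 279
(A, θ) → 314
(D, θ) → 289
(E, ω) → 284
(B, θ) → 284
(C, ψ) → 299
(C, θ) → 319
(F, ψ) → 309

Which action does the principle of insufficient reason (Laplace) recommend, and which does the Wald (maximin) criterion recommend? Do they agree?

Row averages: A=289, B=281.5, C=299, D=286.5, E=267.75, F=276.5
Highest average = 299 → C.
Row minima: A=239, B=264, C=269, D=264, E=249, F=239
Best worst-case = 269 → C.

laplace → C; maximin → C (agree)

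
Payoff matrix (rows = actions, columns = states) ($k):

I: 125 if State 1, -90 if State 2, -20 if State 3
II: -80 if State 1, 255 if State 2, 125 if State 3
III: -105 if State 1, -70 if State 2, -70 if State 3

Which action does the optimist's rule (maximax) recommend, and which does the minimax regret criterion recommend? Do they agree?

maximax → II; minimax regret → II (agree)

Row maxima: I=125, II=255, III=-70
Best best-case = 255 → II.
Column bests: State 1=125, State 2=255, State 3=125.
I regrets: 0, 345, 145 → max 345
II regrets: 205, 0, 0 → max 205
III regrets: 230, 325, 195 → max 325
Smallest max regret = 205 → II.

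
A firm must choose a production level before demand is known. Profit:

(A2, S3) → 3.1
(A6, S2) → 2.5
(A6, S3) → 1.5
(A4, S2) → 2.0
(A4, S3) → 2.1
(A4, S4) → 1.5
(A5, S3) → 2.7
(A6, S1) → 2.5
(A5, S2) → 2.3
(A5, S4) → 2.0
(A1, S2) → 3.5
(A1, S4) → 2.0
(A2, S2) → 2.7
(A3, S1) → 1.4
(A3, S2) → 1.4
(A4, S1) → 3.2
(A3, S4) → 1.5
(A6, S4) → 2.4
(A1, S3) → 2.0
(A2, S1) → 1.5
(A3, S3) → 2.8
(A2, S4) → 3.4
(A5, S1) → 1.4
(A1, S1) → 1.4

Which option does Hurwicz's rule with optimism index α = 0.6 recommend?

A1: 0.6·3.5 + 0.4·1.4 = 2.66
A2: 0.6·3.4 + 0.4·1.5 = 2.64
A3: 0.6·2.8 + 0.4·1.4 = 2.24
A4: 0.6·3.2 + 0.4·1.5 = 2.52
A5: 0.6·2.7 + 0.4·1.4 = 2.18
A6: 0.6·2.5 + 0.4·1.5 = 2.1
Highest Hurwicz score = 2.66 → A1.

A1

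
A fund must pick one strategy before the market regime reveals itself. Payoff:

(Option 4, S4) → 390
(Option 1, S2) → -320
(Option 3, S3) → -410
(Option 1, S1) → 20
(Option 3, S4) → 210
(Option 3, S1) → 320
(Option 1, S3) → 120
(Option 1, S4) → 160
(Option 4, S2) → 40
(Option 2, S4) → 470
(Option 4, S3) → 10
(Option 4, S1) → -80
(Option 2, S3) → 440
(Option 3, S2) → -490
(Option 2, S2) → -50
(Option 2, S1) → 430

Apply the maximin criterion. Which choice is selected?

Option 2

Row minima: Option 1=-320, Option 2=-50, Option 3=-490, Option 4=-80
Best worst-case = -50 → Option 2.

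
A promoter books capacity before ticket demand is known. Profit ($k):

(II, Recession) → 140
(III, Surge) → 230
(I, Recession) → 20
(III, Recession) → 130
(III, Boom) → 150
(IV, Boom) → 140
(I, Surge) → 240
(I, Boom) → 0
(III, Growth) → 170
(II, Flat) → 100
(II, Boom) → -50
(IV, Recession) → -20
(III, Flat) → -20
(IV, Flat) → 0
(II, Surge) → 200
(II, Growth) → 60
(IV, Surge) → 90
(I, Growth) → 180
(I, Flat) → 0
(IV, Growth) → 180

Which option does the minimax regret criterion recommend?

Column bests: Recession=140, Flat=100, Growth=180, Boom=150, Surge=240.
I regrets: 120, 100, 0, 150, 0 → max 150
II regrets: 0, 0, 120, 200, 40 → max 200
III regrets: 10, 120, 10, 0, 10 → max 120
IV regrets: 160, 100, 0, 10, 150 → max 160
Smallest max regret = 120 → III.

III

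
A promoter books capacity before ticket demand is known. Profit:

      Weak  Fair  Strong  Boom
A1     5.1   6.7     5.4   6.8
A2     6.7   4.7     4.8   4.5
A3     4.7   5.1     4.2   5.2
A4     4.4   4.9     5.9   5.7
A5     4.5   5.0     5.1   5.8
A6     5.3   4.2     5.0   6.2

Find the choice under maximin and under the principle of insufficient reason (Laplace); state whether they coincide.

maximin → A1; laplace → A1 (agree)

Row minima: A1=5.1, A2=4.5, A3=4.2, A4=4.4, A5=4.5, A6=4.2
Best worst-case = 5.1 → A1.
Row averages: A1=6, A2=5.175, A3=4.8, A4=5.225, A5=5.1, A6=5.175
Highest average = 6 → A1.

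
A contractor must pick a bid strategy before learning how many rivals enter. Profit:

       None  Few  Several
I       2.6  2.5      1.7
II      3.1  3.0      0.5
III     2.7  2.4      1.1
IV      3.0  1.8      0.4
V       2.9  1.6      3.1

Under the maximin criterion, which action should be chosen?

I

Row minima: I=1.7, II=0.5, III=1.1, IV=0.4, V=1.6
Best worst-case = 1.7 → I.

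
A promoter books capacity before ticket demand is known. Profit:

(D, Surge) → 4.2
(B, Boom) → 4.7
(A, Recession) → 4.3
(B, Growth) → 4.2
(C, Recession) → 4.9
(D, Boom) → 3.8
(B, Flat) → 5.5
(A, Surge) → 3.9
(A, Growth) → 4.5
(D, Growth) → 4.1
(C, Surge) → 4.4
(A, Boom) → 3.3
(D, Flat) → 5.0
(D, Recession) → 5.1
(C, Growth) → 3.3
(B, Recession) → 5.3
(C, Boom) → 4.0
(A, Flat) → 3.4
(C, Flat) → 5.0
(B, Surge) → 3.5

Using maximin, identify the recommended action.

Row minima: A=3.3, B=3.5, C=3.3, D=3.8
Best worst-case = 3.8 → D.

D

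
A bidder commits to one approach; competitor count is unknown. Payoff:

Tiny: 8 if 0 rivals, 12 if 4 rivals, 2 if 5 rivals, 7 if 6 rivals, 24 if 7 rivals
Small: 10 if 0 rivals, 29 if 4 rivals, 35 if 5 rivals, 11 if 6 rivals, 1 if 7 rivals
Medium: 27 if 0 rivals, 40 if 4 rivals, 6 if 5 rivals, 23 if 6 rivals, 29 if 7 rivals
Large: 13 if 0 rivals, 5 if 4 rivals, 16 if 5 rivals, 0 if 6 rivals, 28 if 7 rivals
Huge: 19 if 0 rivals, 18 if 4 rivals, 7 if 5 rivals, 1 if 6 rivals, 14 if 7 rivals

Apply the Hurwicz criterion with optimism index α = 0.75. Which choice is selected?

Medium

Tiny: 0.75·24 + 0.25·2 = 18.5
Small: 0.75·35 + 0.25·1 = 26.5
Medium: 0.75·40 + 0.25·6 = 31.5
Large: 0.75·28 + 0.25·0 = 21
Huge: 0.75·19 + 0.25·1 = 14.5
Highest Hurwicz score = 31.5 → Medium.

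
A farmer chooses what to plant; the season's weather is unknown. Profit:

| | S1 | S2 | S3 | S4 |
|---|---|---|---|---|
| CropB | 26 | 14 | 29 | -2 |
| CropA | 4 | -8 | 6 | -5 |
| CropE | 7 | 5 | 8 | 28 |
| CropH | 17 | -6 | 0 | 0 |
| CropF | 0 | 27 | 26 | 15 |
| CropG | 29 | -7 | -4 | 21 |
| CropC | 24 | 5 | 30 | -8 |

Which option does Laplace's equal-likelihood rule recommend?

Row averages: CropB=16.75, CropA=-0.75, CropE=12, CropH=2.75, CropF=17, CropG=9.75, CropC=12.75
Highest average = 17 → CropF.

CropF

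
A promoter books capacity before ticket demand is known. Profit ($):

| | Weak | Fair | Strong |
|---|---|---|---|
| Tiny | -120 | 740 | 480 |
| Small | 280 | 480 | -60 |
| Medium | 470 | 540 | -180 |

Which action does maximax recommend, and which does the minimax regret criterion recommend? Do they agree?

maximax → Tiny; minimax regret → Small (disagree)

Row maxima: Tiny=740, Small=480, Medium=540
Best best-case = 740 → Tiny.
Column bests: Weak=470, Fair=740, Strong=480.
Tiny regrets: 590, 0, 0 → max 590
Small regrets: 190, 260, 540 → max 540
Medium regrets: 0, 200, 660 → max 660
Smallest max regret = 540 → Small.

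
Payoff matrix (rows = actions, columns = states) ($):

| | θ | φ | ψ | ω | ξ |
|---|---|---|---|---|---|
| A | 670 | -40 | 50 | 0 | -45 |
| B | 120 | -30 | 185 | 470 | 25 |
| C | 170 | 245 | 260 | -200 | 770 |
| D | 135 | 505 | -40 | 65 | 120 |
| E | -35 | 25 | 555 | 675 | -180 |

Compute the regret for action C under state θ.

Best payoff under θ is 670.
Regret = 670 − 170 = 500.

500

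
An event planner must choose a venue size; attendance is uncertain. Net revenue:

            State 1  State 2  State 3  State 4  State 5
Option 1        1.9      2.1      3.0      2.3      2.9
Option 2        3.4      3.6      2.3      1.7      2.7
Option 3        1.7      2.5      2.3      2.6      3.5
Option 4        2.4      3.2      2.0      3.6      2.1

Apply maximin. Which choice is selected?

Option 4

Row minima: Option 1=1.9, Option 2=1.7, Option 3=1.7, Option 4=2.0
Best worst-case = 2.0 → Option 4.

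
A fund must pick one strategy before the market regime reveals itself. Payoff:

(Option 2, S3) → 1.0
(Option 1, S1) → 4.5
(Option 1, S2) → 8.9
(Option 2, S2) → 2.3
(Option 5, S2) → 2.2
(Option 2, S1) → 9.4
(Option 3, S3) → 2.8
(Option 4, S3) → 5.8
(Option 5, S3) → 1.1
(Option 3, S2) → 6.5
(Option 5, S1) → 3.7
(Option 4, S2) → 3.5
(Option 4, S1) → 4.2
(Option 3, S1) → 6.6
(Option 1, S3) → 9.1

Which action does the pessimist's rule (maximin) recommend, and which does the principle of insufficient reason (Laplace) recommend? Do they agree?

maximin → Option 1; laplace → Option 1 (agree)

Row minima: Option 1=4.5, Option 2=1.0, Option 3=2.8, Option 4=3.5, Option 5=1.1
Best worst-case = 4.5 → Option 1.
Row averages: Option 1=7.5, Option 2=127/30, Option 3=5.3, Option 4=4.5, Option 5=7/3
Highest average = 7.5 → Option 1.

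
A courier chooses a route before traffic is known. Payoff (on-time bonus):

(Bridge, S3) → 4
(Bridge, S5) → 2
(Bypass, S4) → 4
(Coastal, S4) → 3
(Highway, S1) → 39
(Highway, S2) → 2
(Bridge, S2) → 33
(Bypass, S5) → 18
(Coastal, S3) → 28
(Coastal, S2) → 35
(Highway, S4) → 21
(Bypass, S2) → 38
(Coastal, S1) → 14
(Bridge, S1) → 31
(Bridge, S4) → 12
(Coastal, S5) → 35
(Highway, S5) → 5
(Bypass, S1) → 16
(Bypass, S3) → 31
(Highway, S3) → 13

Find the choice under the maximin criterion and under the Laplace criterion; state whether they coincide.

Row minima: Bypass=4, Highway=2, Coastal=3, Bridge=2
Best worst-case = 4 → Bypass.
Row averages: Bypass=21.4, Highway=16, Coastal=23, Bridge=16.4
Highest average = 23 → Coastal.

maximin → Bypass; laplace → Coastal (disagree)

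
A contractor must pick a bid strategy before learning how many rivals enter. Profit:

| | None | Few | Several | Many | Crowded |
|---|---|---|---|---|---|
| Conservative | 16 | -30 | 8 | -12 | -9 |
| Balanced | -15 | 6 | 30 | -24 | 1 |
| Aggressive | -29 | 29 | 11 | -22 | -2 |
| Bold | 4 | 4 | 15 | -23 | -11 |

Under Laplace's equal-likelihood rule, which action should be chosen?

Row averages: Conservative=-5.4, Balanced=-0.4, Aggressive=-2.6, Bold=-2.2
Highest average = -0.4 → Balanced.

Balanced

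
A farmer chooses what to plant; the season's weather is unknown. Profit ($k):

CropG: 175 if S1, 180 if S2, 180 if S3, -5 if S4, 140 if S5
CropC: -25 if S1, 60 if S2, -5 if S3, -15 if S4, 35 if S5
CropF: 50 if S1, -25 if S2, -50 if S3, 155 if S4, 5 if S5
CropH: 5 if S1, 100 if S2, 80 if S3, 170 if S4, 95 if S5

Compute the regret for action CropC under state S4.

185

Best payoff under S4 is 170.
Regret = 170 − (-15) = 185.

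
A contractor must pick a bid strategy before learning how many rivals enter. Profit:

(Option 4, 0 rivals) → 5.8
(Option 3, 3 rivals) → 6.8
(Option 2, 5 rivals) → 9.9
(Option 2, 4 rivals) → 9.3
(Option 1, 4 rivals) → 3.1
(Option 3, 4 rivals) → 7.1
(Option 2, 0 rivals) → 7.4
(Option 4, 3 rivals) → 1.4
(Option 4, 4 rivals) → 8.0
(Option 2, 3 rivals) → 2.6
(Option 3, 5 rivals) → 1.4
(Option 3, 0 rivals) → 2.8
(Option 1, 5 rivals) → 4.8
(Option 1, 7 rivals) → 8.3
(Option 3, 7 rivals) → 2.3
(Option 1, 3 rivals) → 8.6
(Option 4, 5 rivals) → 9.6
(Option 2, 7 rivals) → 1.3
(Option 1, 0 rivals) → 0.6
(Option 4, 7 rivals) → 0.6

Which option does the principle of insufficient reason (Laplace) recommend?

Option 2

Row averages: Option 1=5.08, Option 2=6.1, Option 3=4.08, Option 4=5.08
Highest average = 6.1 → Option 2.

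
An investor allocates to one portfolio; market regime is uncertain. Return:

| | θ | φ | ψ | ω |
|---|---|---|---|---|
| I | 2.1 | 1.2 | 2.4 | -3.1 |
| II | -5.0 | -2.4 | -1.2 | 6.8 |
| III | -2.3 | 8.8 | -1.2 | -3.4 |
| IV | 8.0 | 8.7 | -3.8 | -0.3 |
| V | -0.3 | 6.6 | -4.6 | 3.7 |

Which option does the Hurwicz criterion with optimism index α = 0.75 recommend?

III

I: 0.75·2.4 + 0.25·(-3.1) = 1.025
II: 0.75·6.8 + 0.25·(-5.0) = 3.85
III: 0.75·8.8 + 0.25·(-3.4) = 5.75
IV: 0.75·8.7 + 0.25·(-3.8) = 5.575
V: 0.75·6.6 + 0.25·(-4.6) = 3.8
Highest Hurwicz score = 5.75 → III.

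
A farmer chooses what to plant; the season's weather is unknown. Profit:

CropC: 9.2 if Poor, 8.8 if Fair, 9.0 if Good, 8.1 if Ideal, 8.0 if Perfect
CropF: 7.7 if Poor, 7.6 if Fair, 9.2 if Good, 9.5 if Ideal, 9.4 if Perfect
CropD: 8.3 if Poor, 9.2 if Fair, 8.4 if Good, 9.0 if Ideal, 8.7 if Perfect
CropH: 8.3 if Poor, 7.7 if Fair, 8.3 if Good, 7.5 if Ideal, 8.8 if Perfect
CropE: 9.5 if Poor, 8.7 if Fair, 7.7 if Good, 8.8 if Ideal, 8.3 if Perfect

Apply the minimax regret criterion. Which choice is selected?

CropD

Column bests: Poor=9.5, Fair=9.2, Good=9.2, Ideal=9.5, Perfect=9.4.
CropC regrets: 0.3, 0.4, 0.2, 1.4, 1.4 → max 1.4
CropF regrets: 1.8, 1.6, 0.0, 0.0, 0.0 → max 1.8
CropD regrets: 1.2, 0.0, 0.8, 0.5, 0.7 → max 1.2
CropH regrets: 1.2, 1.5, 0.9, 2.0, 0.6 → max 2.0
CropE regrets: 0.0, 0.5, 1.5, 0.7, 1.1 → max 1.5
Smallest max regret = 1.2 → CropD.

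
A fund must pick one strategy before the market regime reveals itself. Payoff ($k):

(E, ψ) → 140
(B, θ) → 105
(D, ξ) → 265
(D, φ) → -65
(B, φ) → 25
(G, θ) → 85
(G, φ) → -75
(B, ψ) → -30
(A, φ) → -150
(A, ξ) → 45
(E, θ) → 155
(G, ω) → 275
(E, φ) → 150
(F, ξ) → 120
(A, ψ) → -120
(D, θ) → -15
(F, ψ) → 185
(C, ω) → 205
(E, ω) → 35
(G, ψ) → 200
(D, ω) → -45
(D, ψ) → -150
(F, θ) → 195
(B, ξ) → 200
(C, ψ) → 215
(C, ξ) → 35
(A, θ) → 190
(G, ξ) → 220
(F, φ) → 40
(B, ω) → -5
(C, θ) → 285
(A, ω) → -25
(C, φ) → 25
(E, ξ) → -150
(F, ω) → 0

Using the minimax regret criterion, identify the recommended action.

Column bests: θ=285, φ=150, ψ=215, ω=275, ξ=265.
A regrets: 95, 300, 335, 300, 220 → max 335
B regrets: 180, 125, 245, 280, 65 → max 280
C regrets: 0, 125, 0, 70, 230 → max 230
D regrets: 300, 215, 365, 320, 0 → max 365
E regrets: 130, 0, 75, 240, 415 → max 415
F regrets: 90, 110, 30, 275, 145 → max 275
G regrets: 200, 225, 15, 0, 45 → max 225
Smallest max regret = 225 → G.

G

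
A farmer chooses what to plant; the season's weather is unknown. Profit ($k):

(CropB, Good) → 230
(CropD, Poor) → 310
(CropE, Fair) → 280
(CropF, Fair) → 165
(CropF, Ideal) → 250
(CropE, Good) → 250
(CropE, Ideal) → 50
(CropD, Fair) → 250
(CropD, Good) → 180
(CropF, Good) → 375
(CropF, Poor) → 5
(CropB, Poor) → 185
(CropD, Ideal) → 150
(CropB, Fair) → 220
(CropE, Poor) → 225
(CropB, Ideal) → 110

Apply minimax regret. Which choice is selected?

CropB

Column bests: Poor=310, Fair=280, Good=375, Ideal=250.
CropD regrets: 0, 30, 195, 100 → max 195
CropF regrets: 305, 115, 0, 0 → max 305
CropE regrets: 85, 0, 125, 200 → max 200
CropB regrets: 125, 60, 145, 140 → max 145
Smallest max regret = 145 → CropB.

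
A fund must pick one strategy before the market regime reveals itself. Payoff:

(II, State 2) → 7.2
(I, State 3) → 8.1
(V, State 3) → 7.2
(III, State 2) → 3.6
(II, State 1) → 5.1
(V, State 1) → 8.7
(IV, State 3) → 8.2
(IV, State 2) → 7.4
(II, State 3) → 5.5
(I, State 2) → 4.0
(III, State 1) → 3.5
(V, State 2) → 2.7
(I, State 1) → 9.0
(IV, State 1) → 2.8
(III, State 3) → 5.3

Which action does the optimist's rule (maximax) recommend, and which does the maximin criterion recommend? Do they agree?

Row maxima: I=9.0, II=7.2, III=5.3, IV=8.2, V=8.7
Best best-case = 9.0 → I.
Row minima: I=4.0, II=5.1, III=3.5, IV=2.8, V=2.7
Best worst-case = 5.1 → II.

maximax → I; maximin → II (disagree)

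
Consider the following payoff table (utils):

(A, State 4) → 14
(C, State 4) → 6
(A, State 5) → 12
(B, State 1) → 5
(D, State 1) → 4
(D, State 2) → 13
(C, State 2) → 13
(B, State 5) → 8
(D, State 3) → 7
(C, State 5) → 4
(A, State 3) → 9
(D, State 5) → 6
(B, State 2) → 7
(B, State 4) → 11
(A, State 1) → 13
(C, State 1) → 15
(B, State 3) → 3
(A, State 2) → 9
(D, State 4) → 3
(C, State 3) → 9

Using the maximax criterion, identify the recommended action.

C

Row maxima: A=14, B=11, C=15, D=13
Best best-case = 15 → C.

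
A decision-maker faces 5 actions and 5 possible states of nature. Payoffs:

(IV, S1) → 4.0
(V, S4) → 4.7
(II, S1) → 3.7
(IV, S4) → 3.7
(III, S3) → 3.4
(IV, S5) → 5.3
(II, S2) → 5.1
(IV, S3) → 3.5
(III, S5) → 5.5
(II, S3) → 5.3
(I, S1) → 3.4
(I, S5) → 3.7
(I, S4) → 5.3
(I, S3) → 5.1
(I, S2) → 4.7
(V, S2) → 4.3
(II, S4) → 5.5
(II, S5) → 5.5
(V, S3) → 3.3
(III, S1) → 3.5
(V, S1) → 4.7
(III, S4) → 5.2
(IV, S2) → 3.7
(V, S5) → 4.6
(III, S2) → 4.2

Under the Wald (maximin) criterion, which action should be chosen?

II

Row minima: I=3.4, II=3.7, III=3.4, IV=3.5, V=3.3
Best worst-case = 3.7 → II.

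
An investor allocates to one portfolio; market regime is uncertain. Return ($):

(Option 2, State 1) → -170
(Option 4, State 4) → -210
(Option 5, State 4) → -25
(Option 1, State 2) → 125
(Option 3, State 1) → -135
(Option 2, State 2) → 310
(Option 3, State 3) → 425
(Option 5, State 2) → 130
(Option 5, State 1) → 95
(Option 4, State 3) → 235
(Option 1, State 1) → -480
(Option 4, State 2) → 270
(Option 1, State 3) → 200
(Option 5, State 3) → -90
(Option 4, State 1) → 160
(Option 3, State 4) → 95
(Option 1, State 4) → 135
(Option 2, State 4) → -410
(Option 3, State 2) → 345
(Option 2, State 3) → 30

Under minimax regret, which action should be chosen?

Column bests: State 1=160, State 2=345, State 3=425, State 4=135.
Option 1 regrets: 640, 220, 225, 0 → max 640
Option 2 regrets: 330, 35, 395, 545 → max 545
Option 3 regrets: 295, 0, 0, 40 → max 295
Option 4 regrets: 0, 75, 190, 345 → max 345
Option 5 regrets: 65, 215, 515, 160 → max 515
Smallest max regret = 295 → Option 3.

Option 3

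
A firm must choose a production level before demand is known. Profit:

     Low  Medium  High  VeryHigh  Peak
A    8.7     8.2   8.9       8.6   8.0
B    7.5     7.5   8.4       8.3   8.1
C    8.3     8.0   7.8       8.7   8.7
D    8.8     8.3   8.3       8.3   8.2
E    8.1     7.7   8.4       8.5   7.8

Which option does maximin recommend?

Row minima: A=8.0, B=7.5, C=7.8, D=8.2, E=7.7
Best worst-case = 8.2 → D.

D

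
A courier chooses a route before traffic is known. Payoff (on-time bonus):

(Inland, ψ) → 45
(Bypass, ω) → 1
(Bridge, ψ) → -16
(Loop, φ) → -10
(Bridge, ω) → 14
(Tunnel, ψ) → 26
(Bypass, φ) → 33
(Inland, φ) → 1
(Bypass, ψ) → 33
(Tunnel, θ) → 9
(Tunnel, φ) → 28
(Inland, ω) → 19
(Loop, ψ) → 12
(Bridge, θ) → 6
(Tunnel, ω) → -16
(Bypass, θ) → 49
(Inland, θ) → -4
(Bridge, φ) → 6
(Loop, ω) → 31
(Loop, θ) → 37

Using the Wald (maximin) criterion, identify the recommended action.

Row minima: Bypass=1, Loop=-10, Tunnel=-16, Inland=-4, Bridge=-16
Best worst-case = 1 → Bypass.

Bypass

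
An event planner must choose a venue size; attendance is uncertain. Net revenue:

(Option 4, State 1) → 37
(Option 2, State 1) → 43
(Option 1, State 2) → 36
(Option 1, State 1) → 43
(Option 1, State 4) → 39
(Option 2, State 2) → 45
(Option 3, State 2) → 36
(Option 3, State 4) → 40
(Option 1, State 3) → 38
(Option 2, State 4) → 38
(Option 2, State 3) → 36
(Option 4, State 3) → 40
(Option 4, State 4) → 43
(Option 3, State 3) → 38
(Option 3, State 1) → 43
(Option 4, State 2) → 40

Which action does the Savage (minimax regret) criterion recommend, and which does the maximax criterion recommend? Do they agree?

Column bests: State 1=43, State 2=45, State 3=40, State 4=43.
Option 1 regrets: 0, 9, 2, 4 → max 9
Option 2 regrets: 0, 0, 4, 5 → max 5
Option 3 regrets: 0, 9, 2, 3 → max 9
Option 4 regrets: 6, 5, 0, 0 → max 6
Smallest max regret = 5 → Option 2.
Row maxima: Option 1=43, Option 2=45, Option 3=43, Option 4=43
Best best-case = 45 → Option 2.

minimax regret → Option 2; maximax → Option 2 (agree)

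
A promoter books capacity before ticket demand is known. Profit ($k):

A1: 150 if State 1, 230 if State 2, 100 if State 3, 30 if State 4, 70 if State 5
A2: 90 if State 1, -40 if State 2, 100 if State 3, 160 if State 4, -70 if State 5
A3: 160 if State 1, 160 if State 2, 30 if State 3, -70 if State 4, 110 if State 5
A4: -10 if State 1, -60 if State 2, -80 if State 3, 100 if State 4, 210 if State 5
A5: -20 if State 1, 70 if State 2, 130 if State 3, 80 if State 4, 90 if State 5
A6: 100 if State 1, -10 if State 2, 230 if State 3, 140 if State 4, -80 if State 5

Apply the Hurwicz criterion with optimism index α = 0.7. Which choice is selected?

A1

A1: 0.7·230 + 0.3·30 = 170
A2: 0.7·160 + 0.3·(-70) = 91
A3: 0.7·160 + 0.3·(-70) = 91
A4: 0.7·210 + 0.3·(-80) = 123
A5: 0.7·130 + 0.3·(-20) = 85
A6: 0.7·230 + 0.3·(-80) = 137
Highest Hurwicz score = 170 → A1.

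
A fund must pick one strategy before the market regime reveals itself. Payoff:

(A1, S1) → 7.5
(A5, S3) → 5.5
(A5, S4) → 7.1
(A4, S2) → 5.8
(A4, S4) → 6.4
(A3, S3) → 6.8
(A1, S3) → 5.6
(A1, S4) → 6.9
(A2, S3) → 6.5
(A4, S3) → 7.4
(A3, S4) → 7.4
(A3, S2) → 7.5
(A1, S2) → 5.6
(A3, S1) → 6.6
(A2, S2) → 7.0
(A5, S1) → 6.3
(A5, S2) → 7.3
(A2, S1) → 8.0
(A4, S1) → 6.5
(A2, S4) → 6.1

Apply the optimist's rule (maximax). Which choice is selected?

Row maxima: A1=7.5, A2=8.0, A3=7.5, A4=7.4, A5=7.3
Best best-case = 8.0 → A2.

A2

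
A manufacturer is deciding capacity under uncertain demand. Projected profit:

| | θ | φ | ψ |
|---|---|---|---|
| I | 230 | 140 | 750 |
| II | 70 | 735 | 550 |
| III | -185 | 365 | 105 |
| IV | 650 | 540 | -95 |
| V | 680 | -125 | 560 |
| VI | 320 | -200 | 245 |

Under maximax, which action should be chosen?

Row maxima: I=750, II=735, III=365, IV=650, V=680, VI=320
Best best-case = 750 → I.

I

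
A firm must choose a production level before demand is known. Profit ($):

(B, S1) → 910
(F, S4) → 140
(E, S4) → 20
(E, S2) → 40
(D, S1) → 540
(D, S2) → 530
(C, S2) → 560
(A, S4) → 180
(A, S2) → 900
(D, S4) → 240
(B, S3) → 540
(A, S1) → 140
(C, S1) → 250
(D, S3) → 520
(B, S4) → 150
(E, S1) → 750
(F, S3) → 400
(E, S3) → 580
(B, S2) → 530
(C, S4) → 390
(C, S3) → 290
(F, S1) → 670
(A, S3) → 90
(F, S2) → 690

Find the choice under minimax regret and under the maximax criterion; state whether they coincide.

Column bests: S1=910, S2=900, S3=580, S4=390.
A regrets: 770, 0, 490, 210 → max 770
B regrets: 0, 370, 40, 240 → max 370
C regrets: 660, 340, 290, 0 → max 660
D regrets: 370, 370, 60, 150 → max 370
E regrets: 160, 860, 0, 370 → max 860
F regrets: 240, 210, 180, 250 → max 250
Smallest max regret = 250 → F.
Row maxima: A=900, B=910, C=560, D=540, E=750, F=690
Best best-case = 910 → B.

minimax regret → F; maximax → B (disagree)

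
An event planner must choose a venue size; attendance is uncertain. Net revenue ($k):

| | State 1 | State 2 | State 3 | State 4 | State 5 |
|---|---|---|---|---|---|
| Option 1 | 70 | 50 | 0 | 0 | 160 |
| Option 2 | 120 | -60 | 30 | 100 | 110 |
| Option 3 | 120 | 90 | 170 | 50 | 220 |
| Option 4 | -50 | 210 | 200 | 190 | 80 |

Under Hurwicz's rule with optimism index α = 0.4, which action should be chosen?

Option 3

Option 1: 0.4·160 + 0.6·0 = 64
Option 2: 0.4·120 + 0.6·(-60) = 12
Option 3: 0.4·220 + 0.6·50 = 118
Option 4: 0.4·210 + 0.6·(-50) = 54
Highest Hurwicz score = 118 → Option 3.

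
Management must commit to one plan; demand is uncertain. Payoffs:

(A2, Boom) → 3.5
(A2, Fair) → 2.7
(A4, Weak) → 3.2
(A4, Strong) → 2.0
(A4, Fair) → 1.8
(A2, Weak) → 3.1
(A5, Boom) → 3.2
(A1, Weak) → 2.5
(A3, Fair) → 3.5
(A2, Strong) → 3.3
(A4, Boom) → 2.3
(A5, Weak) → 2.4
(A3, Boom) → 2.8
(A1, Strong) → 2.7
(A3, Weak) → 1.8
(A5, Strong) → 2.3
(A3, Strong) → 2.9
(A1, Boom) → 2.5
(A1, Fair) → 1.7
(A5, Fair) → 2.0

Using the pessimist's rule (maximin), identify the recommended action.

Row minima: A1=1.7, A2=2.7, A3=1.8, A4=1.8, A5=2.0
Best worst-case = 2.7 → A2.

A2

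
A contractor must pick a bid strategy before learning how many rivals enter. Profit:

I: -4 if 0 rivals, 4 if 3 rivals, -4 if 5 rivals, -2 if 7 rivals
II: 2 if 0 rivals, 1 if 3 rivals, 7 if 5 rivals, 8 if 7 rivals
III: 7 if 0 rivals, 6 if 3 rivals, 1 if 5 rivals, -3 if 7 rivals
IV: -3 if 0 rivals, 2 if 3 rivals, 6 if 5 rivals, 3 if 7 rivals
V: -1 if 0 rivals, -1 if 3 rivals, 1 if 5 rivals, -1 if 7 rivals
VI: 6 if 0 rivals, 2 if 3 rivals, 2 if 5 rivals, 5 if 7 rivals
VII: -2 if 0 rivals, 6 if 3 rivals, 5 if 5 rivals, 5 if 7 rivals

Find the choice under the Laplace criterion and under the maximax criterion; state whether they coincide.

laplace → II; maximax → II (agree)

Row averages: I=-1.5, II=4.5, III=2.75, IV=2, V=-0.5, VI=3.75, VII=3.5
Highest average = 4.5 → II.
Row maxima: I=4, II=8, III=7, IV=6, V=1, VI=6, VII=6
Best best-case = 8 → II.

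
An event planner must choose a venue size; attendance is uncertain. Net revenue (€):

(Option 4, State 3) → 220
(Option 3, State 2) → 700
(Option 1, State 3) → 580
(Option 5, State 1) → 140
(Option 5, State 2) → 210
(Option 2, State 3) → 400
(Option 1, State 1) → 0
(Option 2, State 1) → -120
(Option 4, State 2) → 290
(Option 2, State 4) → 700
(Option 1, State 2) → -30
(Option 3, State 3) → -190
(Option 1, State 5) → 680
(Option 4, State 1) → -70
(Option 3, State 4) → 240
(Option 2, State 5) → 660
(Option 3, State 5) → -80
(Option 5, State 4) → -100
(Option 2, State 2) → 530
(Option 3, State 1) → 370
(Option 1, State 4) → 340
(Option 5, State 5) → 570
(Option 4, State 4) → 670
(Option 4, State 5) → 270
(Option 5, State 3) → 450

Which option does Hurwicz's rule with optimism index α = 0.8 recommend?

Option 1: 0.8·680 + 0.2·(-30) = 538
Option 2: 0.8·700 + 0.2·(-120) = 536
Option 3: 0.8·700 + 0.2·(-190) = 522
Option 4: 0.8·670 + 0.2·(-70) = 522
Option 5: 0.8·570 + 0.2·(-100) = 436
Highest Hurwicz score = 538 → Option 1.

Option 1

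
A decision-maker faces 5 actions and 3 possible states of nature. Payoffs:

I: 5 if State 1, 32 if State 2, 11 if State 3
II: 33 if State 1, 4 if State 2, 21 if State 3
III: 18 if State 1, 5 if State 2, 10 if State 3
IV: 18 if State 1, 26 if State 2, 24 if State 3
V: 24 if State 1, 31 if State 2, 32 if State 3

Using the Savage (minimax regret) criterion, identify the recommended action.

V

Column bests: State 1=33, State 2=32, State 3=32.
I regrets: 28, 0, 21 → max 28
II regrets: 0, 28, 11 → max 28
III regrets: 15, 27, 22 → max 27
IV regrets: 15, 6, 8 → max 15
V regrets: 9, 1, 0 → max 9
Smallest max regret = 9 → V.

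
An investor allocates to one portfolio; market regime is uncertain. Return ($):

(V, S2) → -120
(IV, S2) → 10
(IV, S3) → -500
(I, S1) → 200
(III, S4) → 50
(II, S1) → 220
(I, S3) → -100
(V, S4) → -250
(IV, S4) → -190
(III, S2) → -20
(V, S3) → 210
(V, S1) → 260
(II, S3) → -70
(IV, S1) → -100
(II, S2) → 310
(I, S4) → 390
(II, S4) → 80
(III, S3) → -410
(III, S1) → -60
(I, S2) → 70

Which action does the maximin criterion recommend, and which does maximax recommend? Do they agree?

maximin → II; maximax → I (disagree)

Row minima: I=-100, II=-70, III=-410, IV=-500, V=-250
Best worst-case = -70 → II.
Row maxima: I=390, II=310, III=50, IV=10, V=260
Best best-case = 390 → I.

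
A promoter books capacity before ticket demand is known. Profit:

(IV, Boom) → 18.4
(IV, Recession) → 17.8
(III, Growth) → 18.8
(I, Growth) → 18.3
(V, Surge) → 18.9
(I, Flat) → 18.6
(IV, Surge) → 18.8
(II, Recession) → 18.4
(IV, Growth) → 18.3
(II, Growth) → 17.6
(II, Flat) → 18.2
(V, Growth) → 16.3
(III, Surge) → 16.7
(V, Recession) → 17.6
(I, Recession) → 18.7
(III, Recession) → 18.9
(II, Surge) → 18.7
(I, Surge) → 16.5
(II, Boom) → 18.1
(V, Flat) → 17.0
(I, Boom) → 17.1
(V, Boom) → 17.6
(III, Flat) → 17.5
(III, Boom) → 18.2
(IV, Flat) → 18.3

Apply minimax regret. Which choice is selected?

Column bests: Recession=18.9, Flat=18.6, Growth=18.8, Boom=18.4, Surge=18.9.
I regrets: 0.2, 0.0, 0.5, 1.3, 2.4 → max 2.4
II regrets: 0.5, 0.4, 1.2, 0.3, 0.2 → max 1.2
III regrets: 0.0, 1.1, 0.0, 0.2, 2.2 → max 2.2
IV regrets: 1.1, 0.3, 0.5, 0.0, 0.1 → max 1.1
V regrets: 1.3, 1.6, 2.5, 0.8, 0.0 → max 2.5
Smallest max regret = 1.1 → IV.

IV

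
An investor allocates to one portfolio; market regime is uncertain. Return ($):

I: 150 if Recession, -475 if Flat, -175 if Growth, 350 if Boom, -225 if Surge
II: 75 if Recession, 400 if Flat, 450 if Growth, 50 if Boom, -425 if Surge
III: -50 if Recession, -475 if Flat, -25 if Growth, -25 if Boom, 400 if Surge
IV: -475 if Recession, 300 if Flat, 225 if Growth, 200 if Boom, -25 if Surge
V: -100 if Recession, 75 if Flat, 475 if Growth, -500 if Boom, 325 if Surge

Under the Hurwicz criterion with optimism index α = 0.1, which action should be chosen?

II

I: 0.1·350 + 0.9·(-475) = -392.5
II: 0.1·450 + 0.9·(-425) = -337.5
III: 0.1·400 + 0.9·(-475) = -387.5
IV: 0.1·300 + 0.9·(-475) = -397.5
V: 0.1·475 + 0.9·(-500) = -402.5
Highest Hurwicz score = -337.5 → II.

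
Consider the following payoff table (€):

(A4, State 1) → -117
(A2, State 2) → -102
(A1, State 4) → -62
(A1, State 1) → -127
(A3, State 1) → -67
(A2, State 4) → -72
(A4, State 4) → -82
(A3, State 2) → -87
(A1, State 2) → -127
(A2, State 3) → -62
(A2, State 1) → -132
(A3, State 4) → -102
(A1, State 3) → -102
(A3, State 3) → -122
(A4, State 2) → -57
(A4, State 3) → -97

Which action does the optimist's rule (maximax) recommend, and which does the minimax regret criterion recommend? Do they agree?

maximax → A4; minimax regret → A4 (agree)

Row maxima: A1=-62, A2=-62, A3=-67, A4=-57
Best best-case = -57 → A4.
Column bests: State 1=-67, State 2=-57, State 3=-62, State 4=-62.
A1 regrets: 60, 70, 40, 0 → max 70
A2 regrets: 65, 45, 0, 10 → max 65
A3 regrets: 0, 30, 60, 40 → max 60
A4 regrets: 50, 0, 35, 20 → max 50
Smallest max regret = 50 → A4.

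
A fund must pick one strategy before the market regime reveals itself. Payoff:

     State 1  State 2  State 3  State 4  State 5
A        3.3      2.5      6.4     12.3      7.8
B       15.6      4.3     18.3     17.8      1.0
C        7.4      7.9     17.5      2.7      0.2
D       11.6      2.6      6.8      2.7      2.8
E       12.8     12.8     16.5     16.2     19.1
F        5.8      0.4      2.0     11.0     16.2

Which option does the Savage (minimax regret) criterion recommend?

Column bests: State 1=15.6, State 2=12.8, State 3=18.3, State 4=17.8, State 5=19.1.
A regrets: 12.3, 10.3, 11.9, 5.5, 11.3 → max 12.3
B regrets: 0.0, 8.5, 0.0, 0.0, 18.1 → max 18.1
C regrets: 8.2, 4.9, 0.8, 15.1, 18.9 → max 18.9
D regrets: 4.0, 10.2, 11.5, 15.1, 16.3 → max 16.3
E regrets: 2.8, 0.0, 1.8, 1.6, 0.0 → max 2.8
F regrets: 9.8, 12.4, 16.3, 6.8, 2.9 → max 16.3
Smallest max regret = 2.8 → E.

E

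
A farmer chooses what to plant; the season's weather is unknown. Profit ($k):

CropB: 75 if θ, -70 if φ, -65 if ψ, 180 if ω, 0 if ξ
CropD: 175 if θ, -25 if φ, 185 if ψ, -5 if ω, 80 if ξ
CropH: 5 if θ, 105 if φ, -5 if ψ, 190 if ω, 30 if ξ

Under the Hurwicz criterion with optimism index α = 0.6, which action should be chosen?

CropB: 0.6·180 + 0.4·(-70) = 80
CropD: 0.6·185 + 0.4·(-25) = 101
CropH: 0.6·190 + 0.4·(-5) = 112
Highest Hurwicz score = 112 → CropH.

CropH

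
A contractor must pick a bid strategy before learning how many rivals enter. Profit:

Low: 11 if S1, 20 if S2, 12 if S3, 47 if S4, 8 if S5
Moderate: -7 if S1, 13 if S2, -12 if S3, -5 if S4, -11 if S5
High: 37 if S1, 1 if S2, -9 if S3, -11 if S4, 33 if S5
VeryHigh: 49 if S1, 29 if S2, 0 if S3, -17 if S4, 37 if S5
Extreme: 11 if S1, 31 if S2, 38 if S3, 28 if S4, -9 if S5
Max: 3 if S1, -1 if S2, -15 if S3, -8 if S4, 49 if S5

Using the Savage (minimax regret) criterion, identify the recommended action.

Column bests: S1=49, S2=31, S3=38, S4=47, S5=49.
Low regrets: 38, 11, 26, 0, 41 → max 41
Moderate regrets: 56, 18, 50, 52, 60 → max 60
High regrets: 12, 30, 47, 58, 16 → max 58
VeryHigh regrets: 0, 2, 38, 64, 12 → max 64
Extreme regrets: 38, 0, 0, 19, 58 → max 58
Max regrets: 46, 32, 53, 55, 0 → max 55
Smallest max regret = 41 → Low.

Low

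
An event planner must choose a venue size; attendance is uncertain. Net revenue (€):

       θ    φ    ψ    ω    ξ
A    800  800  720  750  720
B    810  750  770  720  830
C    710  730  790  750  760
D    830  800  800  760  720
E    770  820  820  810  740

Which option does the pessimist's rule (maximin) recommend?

E

Row minima: A=720, B=720, C=710, D=720, E=740
Best worst-case = 740 → E.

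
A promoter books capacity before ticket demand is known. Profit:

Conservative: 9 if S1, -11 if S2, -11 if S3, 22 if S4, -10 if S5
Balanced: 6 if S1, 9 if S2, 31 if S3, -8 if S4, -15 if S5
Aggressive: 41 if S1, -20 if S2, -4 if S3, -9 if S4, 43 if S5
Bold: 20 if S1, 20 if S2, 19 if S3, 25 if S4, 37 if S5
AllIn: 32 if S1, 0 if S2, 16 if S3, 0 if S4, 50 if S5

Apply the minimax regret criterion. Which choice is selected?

Bold

Column bests: S1=41, S2=20, S3=31, S4=25, S5=50.
Conservative regrets: 32, 31, 42, 3, 60 → max 60
Balanced regrets: 35, 11, 0, 33, 65 → max 65
Aggressive regrets: 0, 40, 35, 34, 7 → max 40
Bold regrets: 21, 0, 12, 0, 13 → max 21
AllIn regrets: 9, 20, 15, 25, 0 → max 25
Smallest max regret = 21 → Bold.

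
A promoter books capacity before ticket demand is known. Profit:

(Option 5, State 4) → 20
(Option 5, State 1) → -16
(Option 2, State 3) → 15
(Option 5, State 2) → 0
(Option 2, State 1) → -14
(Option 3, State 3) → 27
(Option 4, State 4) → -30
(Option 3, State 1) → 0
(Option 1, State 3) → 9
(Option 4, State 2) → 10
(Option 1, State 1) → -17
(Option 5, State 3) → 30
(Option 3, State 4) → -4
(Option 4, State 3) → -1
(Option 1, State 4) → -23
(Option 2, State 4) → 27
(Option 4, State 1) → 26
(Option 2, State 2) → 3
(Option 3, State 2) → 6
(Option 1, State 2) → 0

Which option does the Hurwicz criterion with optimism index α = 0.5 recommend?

Option 1: 0.5·9 + 0.5·(-23) = -7
Option 2: 0.5·27 + 0.5·(-14) = 6.5
Option 3: 0.5·27 + 0.5·(-4) = 11.5
Option 4: 0.5·26 + 0.5·(-30) = -2
Option 5: 0.5·30 + 0.5·(-16) = 7
Highest Hurwicz score = 11.5 → Option 3.

Option 3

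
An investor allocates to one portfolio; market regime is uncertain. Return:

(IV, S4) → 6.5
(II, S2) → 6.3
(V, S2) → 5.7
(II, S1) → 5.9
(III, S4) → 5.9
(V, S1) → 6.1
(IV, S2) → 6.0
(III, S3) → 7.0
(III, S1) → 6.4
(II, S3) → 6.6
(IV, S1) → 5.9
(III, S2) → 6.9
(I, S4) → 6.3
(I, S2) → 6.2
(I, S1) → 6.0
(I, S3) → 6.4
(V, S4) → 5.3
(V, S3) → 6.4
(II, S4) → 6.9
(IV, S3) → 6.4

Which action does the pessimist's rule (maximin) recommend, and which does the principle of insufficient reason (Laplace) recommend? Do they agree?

maximin → I; laplace → III (disagree)

Row minima: I=6.0, II=5.9, III=5.9, IV=5.9, V=5.3
Best worst-case = 6.0 → I.
Row averages: I=6.225, II=6.425, III=6.55, IV=6.2, V=5.875
Highest average = 6.55 → III.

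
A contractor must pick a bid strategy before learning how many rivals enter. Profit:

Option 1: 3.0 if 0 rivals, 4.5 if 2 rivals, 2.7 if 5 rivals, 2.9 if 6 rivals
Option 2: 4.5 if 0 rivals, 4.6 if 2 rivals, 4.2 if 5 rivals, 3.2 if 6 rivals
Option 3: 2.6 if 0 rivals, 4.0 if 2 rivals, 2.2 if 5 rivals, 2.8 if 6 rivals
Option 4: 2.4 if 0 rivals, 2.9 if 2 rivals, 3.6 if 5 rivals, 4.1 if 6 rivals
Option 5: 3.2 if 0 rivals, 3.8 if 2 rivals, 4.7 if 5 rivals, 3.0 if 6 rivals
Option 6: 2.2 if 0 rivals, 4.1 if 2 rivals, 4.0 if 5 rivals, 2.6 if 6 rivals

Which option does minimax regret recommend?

Option 2

Column bests: 0 rivals=4.5, 2 rivals=4.6, 5 rivals=4.7, 6 rivals=4.1.
Option 1 regrets: 1.5, 0.1, 2.0, 1.2 → max 2.0
Option 2 regrets: 0.0, 0.0, 0.5, 0.9 → max 0.9
Option 3 regrets: 1.9, 0.6, 2.5, 1.3 → max 2.5
Option 4 regrets: 2.1, 1.7, 1.1, 0.0 → max 2.1
Option 5 regrets: 1.3, 0.8, 0.0, 1.1 → max 1.3
Option 6 regrets: 2.3, 0.5, 0.7, 1.5 → max 2.3
Smallest max regret = 0.9 → Option 2.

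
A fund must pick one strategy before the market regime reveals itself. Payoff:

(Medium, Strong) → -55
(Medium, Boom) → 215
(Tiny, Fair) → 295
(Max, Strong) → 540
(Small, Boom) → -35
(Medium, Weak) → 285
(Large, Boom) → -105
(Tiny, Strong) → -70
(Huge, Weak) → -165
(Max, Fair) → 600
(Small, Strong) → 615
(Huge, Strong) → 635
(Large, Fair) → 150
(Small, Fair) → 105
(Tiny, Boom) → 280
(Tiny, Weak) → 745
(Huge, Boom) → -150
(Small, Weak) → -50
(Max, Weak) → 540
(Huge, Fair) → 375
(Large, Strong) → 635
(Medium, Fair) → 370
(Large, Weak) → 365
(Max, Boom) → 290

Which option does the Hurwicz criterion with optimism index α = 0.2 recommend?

Max

Tiny: 0.2·745 + 0.8·(-70) = 93
Small: 0.2·615 + 0.8·(-50) = 83
Medium: 0.2·370 + 0.8·(-55) = 30
Large: 0.2·635 + 0.8·(-105) = 43
Huge: 0.2·635 + 0.8·(-165) = -5
Max: 0.2·600 + 0.8·290 = 352
Highest Hurwicz score = 352 → Max.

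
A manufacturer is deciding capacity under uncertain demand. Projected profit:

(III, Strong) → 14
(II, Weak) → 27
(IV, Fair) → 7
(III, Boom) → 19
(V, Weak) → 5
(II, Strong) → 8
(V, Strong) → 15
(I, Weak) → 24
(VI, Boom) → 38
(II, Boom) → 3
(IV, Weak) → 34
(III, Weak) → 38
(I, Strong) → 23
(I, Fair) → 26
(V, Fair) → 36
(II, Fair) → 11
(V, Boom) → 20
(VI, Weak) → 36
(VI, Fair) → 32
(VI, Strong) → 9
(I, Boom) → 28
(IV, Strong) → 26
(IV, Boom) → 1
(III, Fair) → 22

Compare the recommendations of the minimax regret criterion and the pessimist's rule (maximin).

Column bests: Weak=38, Fair=36, Strong=26, Boom=38.
I regrets: 14, 10, 3, 10 → max 14
II regrets: 11, 25, 18, 35 → max 35
III regrets: 0, 14, 12, 19 → max 19
IV regrets: 4, 29, 0, 37 → max 37
V regrets: 33, 0, 11, 18 → max 33
VI regrets: 2, 4, 17, 0 → max 17
Smallest max regret = 14 → I.
Row minima: I=23, II=3, III=14, IV=1, V=5, VI=9
Best worst-case = 23 → I.

minimax regret → I; maximin → I (agree)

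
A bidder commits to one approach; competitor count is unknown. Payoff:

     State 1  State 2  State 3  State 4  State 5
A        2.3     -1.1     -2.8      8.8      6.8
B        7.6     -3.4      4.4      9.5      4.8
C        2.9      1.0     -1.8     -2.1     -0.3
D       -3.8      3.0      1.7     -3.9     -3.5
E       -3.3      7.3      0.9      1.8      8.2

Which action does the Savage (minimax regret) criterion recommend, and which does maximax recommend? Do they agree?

Column bests: State 1=7.6, State 2=7.3, State 3=4.4, State 4=9.5, State 5=8.2.
A regrets: 5.3, 8.4, 7.2, 0.7, 1.4 → max 8.4
B regrets: 0.0, 10.7, 0.0, 0.0, 3.4 → max 10.7
C regrets: 4.7, 6.3, 6.2, 11.6, 8.5 → max 11.6
D regrets: 11.4, 4.3, 2.7, 13.4, 11.7 → max 13.4
E regrets: 10.9, 0.0, 3.5, 7.7, 0.0 → max 10.9
Smallest max regret = 8.4 → A.
Row maxima: A=8.8, B=9.5, C=2.9, D=3.0, E=8.2
Best best-case = 9.5 → B.

minimax regret → A; maximax → B (disagree)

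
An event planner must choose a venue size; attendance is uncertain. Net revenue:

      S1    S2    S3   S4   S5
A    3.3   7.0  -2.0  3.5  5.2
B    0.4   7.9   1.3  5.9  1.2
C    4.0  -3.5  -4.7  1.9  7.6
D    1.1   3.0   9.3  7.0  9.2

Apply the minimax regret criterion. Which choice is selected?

Column bests: S1=4.0, S2=7.9, S3=9.3, S4=7.0, S5=9.2.
A regrets: 0.7, 0.9, 11.3, 3.5, 4.0 → max 11.3
B regrets: 3.6, 0.0, 8.0, 1.1, 8.0 → max 8.0
C regrets: 0.0, 11.4, 14.0, 5.1, 1.6 → max 14.0
D regrets: 2.9, 4.9, 0.0, 0.0, 0.0 → max 4.9
Smallest max regret = 4.9 → D.

D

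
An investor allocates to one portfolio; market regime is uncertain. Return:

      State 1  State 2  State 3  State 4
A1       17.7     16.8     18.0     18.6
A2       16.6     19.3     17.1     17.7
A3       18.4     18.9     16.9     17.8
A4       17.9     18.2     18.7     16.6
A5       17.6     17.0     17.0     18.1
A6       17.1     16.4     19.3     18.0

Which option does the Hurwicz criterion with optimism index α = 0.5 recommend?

A1: 0.5·18.6 + 0.5·16.8 = 17.7
A2: 0.5·19.3 + 0.5·16.6 = 17.95
A3: 0.5·18.9 + 0.5·16.9 = 17.9
A4: 0.5·18.7 + 0.5·16.6 = 17.65
A5: 0.5·18.1 + 0.5·17.0 = 17.55
A6: 0.5·19.3 + 0.5·16.4 = 17.85
Highest Hurwicz score = 17.95 → A2.

A2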